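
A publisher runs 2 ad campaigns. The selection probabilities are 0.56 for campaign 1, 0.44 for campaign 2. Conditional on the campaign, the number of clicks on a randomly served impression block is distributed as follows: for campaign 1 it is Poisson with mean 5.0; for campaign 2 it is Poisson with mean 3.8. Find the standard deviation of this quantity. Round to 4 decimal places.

2.1970

Per component, 1: μ=5, E[X²]=30; 2: μ=3.8, E[X²]=18.24.
E[X] = 0.56·5 + 0.44·3.8 = 4.472.
E[X²] = 0.56·30 + 0.44·18.24 = 24.8256.
Var(X) = E[X²] − (E[X])² = 24.8256 − 19.9988 = 4.82682.
SD(X) = √4.82682 = 2.197.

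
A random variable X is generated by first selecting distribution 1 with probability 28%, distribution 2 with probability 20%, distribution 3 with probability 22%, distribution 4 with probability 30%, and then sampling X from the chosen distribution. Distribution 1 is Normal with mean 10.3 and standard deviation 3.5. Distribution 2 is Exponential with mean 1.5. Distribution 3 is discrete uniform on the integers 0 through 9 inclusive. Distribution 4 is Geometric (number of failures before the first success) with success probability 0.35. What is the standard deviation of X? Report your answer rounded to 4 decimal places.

Per component, 1: μ=10.3, E[X²]=118.34; 2: μ=1.5, E[X²]=4.5; 3: μ=4.5, E[X²]=28.5; 4: μ=1.85714, E[X²]=8.7551.
E[X] = 0.28·10.3 + 0.2·1.5 + 0.22·4.5 + 0.3·1.85714 = 4.73114.
E[X²] = 0.28·118.34 + 0.2·4.5 + 0.22·28.5 + 0.3·8.7551 = 42.9317.
Var(X) = E[X²] − (E[X])² = 42.9317 − 22.3837 = 20.548.
SD(X) = √20.548 = 4.53299.

4.5330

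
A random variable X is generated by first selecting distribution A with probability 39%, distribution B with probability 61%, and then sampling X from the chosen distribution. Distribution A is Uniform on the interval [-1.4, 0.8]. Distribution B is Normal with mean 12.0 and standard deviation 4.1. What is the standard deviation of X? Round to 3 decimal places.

Per component, A: μ=-0.3, E[X²]=0.493333; B: μ=12, E[X²]=160.81.
E[X] = 0.39·-0.3 + 0.61·12 = 7.203.
E[X²] = 0.39·0.493333 + 0.61·160.81 = 98.2865.
Var(X) = E[X²] − (E[X])² = 98.2865 − 51.8832 = 46.4033.
SD(X) = √46.4033 = 6.812.

6.812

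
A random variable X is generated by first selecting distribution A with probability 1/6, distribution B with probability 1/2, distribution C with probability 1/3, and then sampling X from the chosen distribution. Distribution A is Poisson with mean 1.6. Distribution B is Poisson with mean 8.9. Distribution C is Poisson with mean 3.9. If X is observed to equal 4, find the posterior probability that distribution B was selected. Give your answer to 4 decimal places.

Likelihoods P(X=4 | ·): A: 0.0551312; B: 0.0356556; C: 0.195119.
Posterior ∝ prior × likelihood. Numerator for B: 0.5·0.0356556 = 0.0178278.
Normalizing constant: 0.166667·0.0551312 + 0.5·0.0356556 + 0.333333·0.195119 = 0.0920559.
P(B | observation) = 0.0178278 / 0.0920559 = 0.193663.

0.1937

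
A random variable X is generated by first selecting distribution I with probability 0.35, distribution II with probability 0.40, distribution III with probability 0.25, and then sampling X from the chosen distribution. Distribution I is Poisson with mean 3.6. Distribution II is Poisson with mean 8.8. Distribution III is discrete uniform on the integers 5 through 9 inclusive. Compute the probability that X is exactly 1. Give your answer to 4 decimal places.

Conditional on each component, P(X = 1): I: 0.0983654; II: 0.00132645; III: 0.
By total probability, P(X = 1) = 0.35·0.0983654 + 0.4·0.00132645 + 0.25·0 = 0.0349585.

0.0350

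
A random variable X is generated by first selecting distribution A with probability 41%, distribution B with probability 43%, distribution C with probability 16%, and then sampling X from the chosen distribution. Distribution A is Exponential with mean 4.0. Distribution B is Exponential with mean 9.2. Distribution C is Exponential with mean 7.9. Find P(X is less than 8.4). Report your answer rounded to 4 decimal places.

Conditional on each component, P(X < 8.4): A: 0.877544; B: 0.598699; C: 0.654683.
By total probability, P(X < 8.4) = 0.41·0.877544 + 0.43·0.598699 + 0.16·0.654683 = 0.721983.

0.7220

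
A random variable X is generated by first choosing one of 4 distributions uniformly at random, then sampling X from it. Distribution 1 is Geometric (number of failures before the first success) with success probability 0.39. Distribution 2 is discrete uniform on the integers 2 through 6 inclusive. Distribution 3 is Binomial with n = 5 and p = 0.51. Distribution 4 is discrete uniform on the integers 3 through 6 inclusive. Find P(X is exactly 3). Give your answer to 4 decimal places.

Conditional on each component, P(X = 3): 1: 0.0885226; 2: 0.2; 3: 0.318495; 4: 0.25.
By total probability, P(X = 3) = 0.25·0.0885226 + 0.25·0.2 + 0.25·0.318495 + 0.25·0.25 = 0.214254.

0.2143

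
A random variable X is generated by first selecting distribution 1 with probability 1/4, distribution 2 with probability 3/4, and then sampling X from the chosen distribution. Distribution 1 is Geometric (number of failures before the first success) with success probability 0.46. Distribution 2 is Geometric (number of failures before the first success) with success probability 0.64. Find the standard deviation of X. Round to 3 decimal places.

1.169

Per component, 1: μ=1.17391, E[X²]=3.93006; 2: μ=0.5625, E[X²]=1.19531.
E[X] = 0.25·1.17391 + 0.75·0.5625 = 0.715353.
E[X²] = 0.25·3.93006 + 0.75·1.19531 = 1.879.
Var(X) = E[X²] − (E[X])² = 1.879 − 0.51173 = 1.36727.
SD(X) = √1.36727 = 1.1693.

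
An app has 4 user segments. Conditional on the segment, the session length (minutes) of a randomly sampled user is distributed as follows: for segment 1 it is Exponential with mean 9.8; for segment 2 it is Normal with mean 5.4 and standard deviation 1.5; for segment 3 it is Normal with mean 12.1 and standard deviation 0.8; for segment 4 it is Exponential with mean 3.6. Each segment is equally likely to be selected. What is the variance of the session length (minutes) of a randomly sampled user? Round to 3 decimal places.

Per component, 1: μ=9.8, E[X²]=192.08; 2: μ=5.4, E[X²]=31.41; 3: μ=12.1, E[X²]=147.05; 4: μ=3.6, E[X²]=25.92.
E[X] = 0.25·9.8 + 0.25·5.4 + 0.25·12.1 + 0.25·3.6 = 7.725.
E[X²] = 0.25·192.08 + 0.25·31.41 + 0.25·147.05 + 0.25·25.92 = 99.115.
Var(X) = E[X²] − (E[X])² = 99.115 − 59.6756 = 39.4394.

39.439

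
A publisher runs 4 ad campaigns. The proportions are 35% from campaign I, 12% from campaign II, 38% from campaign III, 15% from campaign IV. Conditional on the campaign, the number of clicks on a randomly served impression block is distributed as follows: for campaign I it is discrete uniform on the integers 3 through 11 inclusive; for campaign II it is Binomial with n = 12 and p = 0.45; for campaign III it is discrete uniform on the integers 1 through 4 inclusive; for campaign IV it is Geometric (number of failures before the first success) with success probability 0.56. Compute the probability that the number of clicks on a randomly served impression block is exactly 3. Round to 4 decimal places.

0.1521

Conditional on each campaign, P(X = 3): I: 0.111111; II: 0.0923261; III: 0.25; IV: 0.047703.
By total probability, P(X = 3) = 0.35·0.111111 + 0.12·0.0923261 + 0.38·0.25 + 0.15·0.047703 = 0.152123.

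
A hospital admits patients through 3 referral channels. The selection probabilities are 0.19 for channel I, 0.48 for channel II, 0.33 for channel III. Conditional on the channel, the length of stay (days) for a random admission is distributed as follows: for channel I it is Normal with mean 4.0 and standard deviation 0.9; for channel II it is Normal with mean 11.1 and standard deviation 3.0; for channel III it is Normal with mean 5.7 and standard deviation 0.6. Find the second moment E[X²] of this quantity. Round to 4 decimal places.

For each component E[X²] = Var + (mean)², giving I: 16.81; II: 132.21; III: 32.85.
Overall E[X²] = 0.19·16.81 + 0.48·132.21 + 0.33·32.85 = 77.4952.

77.4952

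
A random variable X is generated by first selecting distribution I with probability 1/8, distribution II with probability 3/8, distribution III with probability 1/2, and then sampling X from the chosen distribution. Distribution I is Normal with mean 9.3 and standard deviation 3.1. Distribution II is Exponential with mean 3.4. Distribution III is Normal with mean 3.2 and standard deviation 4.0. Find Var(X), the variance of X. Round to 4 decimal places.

Per component, I: μ=9.3, E[X²]=96.1; II: μ=3.4, E[X²]=23.12; III: μ=3.2, E[X²]=26.24.
E[X] = 0.125·9.3 + 0.375·3.4 + 0.5·3.2 = 4.0375.
E[X²] = 0.125·96.1 + 0.375·23.12 + 0.5·26.24 = 33.8025.
Var(X) = E[X²] − (E[X])² = 33.8025 − 16.3014 = 17.5011.

17.5011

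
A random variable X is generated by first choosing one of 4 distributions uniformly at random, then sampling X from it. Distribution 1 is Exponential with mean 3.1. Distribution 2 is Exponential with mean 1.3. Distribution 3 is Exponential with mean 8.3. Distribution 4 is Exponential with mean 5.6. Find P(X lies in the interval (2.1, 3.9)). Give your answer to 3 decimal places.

Conditional on each component, P(2.1 < X < 3.9): 1: 0.223723; 2: 0.149027; 3: 0.151381; 4: 0.188927.
By total probability, P(2.1 < X < 3.9) = 0.25·0.223723 + 0.25·0.149027 + 0.25·0.151381 + 0.25·0.188927 = 0.178264.

0.178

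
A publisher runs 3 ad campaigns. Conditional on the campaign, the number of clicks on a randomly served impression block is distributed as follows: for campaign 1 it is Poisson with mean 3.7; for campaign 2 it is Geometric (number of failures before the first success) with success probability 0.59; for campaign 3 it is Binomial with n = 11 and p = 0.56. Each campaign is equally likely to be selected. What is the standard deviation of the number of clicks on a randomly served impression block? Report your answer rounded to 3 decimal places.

2.743

Per component, 1: μ=3.7, E[X²]=17.39; 2: μ=0.694915, E[X²]=1.66073; 3: μ=6.16, E[X²]=40.656.
E[X] = 0.333333·3.7 + 0.333333·0.694915 + 0.333333·6.16 = 3.51831.
E[X²] = 0.333333·17.39 + 0.333333·1.66073 + 0.333333·40.656 = 19.9022.
Var(X) = E[X²] − (E[X])² = 19.9022 − 12.3785 = 7.52377.
SD(X) = √7.52377 = 2.74295.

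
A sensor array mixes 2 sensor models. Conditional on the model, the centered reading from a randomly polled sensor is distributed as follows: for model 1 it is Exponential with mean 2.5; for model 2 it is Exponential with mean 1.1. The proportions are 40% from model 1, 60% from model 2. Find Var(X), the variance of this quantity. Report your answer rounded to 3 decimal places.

Per component, 1: μ=2.5, E[X²]=12.5; 2: μ=1.1, E[X²]=2.42.
E[X] = 0.4·2.5 + 0.6·1.1 = 1.66.
E[X²] = 0.4·12.5 + 0.6·2.42 = 6.452.
Var(X) = E[X²] − (E[X])² = 6.452 − 2.7556 = 3.6964.

3.696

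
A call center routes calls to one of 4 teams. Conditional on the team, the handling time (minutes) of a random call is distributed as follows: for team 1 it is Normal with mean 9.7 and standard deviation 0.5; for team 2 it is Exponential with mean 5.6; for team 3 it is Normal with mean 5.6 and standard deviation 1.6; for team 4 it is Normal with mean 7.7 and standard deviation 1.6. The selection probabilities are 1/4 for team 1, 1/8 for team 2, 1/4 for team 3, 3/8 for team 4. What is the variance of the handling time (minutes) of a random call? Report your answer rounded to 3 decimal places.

8.154

Per component, 1: μ=9.7, E[X²]=94.34; 2: μ=5.6, E[X²]=62.72; 3: μ=5.6, E[X²]=33.92; 4: μ=7.7, E[X²]=61.85.
E[X] = 0.25·9.7 + 0.125·5.6 + 0.25·5.6 + 0.375·7.7 = 7.4125.
E[X²] = 0.25·94.34 + 0.125·62.72 + 0.25·33.92 + 0.375·61.85 = 63.0987.
Var(X) = E[X²] − (E[X])² = 63.0987 − 54.9452 = 8.15359.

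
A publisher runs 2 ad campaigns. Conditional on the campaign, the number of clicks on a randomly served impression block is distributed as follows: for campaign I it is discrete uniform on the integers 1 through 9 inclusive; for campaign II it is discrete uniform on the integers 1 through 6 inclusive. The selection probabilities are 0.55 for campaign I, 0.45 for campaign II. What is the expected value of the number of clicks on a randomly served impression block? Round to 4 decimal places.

Component means — I: 5; II: 3.5.
E[X] = 0.55·5 + 0.45·3.5 = 4.325.

4.3250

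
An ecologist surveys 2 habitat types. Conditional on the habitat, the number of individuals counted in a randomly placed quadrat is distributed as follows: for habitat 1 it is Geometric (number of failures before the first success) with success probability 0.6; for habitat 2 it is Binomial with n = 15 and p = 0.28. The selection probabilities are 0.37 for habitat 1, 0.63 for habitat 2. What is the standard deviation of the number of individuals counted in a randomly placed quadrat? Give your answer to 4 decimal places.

2.2861

Per component, 1: μ=0.666667, E[X²]=1.55556; 2: μ=4.2, E[X²]=20.664.
E[X] = 0.37·0.666667 + 0.63·4.2 = 2.89267.
E[X²] = 0.37·1.55556 + 0.63·20.664 = 13.5939.
Var(X) = E[X²] − (E[X])² = 13.5939 − 8.36752 = 5.22636.
SD(X) = √5.22636 = 2.28612.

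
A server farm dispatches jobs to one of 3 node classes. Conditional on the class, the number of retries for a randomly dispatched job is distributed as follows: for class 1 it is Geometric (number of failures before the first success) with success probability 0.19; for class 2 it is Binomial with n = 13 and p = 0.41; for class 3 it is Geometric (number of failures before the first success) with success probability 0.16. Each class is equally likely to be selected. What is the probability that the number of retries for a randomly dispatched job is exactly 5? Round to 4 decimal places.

Conditional on each class, P(X = 5): 1: 0.0662489; 2: 0.218934; 3: 0.0669139.
By total probability, P(X = 5) = 0.333333·0.0662489 + 0.333333·0.218934 + 0.333333·0.0669139 = 0.117366.

0.1174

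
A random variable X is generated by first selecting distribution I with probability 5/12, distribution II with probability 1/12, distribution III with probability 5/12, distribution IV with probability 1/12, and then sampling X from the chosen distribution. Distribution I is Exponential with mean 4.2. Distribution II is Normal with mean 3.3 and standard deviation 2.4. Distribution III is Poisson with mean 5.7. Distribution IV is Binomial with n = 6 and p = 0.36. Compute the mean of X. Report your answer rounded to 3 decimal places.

Component means — I: 4.2; II: 3.3; III: 5.7; IV: 2.16.
E[X] = 0.416667·4.2 + 0.0833333·3.3 + 0.416667·5.7 + 0.0833333·2.16 = 4.58.

4.580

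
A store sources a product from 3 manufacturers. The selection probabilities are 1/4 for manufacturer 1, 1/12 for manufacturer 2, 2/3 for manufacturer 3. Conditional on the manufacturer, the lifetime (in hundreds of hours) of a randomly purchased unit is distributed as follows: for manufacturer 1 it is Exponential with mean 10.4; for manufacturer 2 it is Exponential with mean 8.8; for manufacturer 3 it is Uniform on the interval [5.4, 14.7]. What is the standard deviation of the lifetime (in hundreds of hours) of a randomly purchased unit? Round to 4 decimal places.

6.2015

Per component, 1: μ=10.4, E[X²]=216.32; 2: μ=8.8, E[X²]=154.88; 3: μ=10.05, E[X²]=108.21.
E[X] = 0.25·10.4 + 0.0833333·8.8 + 0.666667·10.05 = 10.0333.
E[X²] = 0.25·216.32 + 0.0833333·154.88 + 0.666667·108.21 = 139.127.
Var(X) = E[X²] − (E[X])² = 139.127 − 100.668 = 38.4589.
SD(X) = √38.4589 = 6.20152.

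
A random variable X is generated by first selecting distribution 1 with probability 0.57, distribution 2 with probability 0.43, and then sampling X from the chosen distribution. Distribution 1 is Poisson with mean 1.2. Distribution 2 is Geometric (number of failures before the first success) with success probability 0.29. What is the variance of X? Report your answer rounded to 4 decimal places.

4.6961

Per component, 1: μ=1.2, E[X²]=2.64; 2: μ=2.44828, E[X²]=14.4364.
E[X] = 0.57·1.2 + 0.43·2.44828 = 1.73676.
E[X²] = 0.57·2.64 + 0.43·14.4364 = 7.71245.
Var(X) = E[X²] − (E[X])² = 7.71245 − 3.01633 = 4.69612.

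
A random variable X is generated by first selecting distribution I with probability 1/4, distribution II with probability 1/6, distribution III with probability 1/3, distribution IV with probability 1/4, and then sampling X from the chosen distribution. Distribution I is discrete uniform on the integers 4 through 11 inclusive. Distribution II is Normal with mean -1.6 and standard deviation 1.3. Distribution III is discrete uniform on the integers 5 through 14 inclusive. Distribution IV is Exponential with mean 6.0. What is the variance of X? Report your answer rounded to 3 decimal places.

Per component, I: μ=7.5, E[X²]=61.5; II: μ=-1.6, E[X²]=4.25; III: μ=9.5, E[X²]=98.5; IV: μ=6, E[X²]=72.
E[X] = 0.25·7.5 + 0.166667·-1.6 + 0.333333·9.5 + 0.25·6 = 6.275.
E[X²] = 0.25·61.5 + 0.166667·4.25 + 0.333333·98.5 + 0.25·72 = 66.9167.
Var(X) = E[X²] − (E[X])² = 66.9167 − 39.3756 = 27.541.

27.541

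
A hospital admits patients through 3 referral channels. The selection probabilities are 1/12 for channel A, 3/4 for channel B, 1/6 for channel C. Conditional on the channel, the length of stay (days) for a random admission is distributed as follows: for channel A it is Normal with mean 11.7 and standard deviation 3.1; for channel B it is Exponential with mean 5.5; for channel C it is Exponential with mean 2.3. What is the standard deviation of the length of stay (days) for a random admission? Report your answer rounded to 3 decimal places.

Per component, A: μ=11.7, E[X²]=146.5; B: μ=5.5, E[X²]=60.5; C: μ=2.3, E[X²]=10.58.
E[X] = 0.0833333·11.7 + 0.75·5.5 + 0.166667·2.3 = 5.48333.
E[X²] = 0.0833333·146.5 + 0.75·60.5 + 0.166667·10.58 = 59.3467.
Var(X) = E[X²] − (E[X])² = 59.3467 − 30.0669 = 29.2797.
SD(X) = √29.2797 = 5.41107.

5.411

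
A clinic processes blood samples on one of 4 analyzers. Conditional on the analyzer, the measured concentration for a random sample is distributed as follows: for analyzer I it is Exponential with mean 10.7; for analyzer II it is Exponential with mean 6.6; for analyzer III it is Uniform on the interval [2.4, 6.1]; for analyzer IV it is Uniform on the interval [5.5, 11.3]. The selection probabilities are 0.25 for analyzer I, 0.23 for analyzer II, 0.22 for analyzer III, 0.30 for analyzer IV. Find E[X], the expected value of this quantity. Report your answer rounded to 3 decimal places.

7.648

Component means — I: 10.7; II: 6.6; III: 4.25; IV: 8.4.
E[X] = 0.25·10.7 + 0.23·6.6 + 0.22·4.25 + 0.3·8.4 = 7.648.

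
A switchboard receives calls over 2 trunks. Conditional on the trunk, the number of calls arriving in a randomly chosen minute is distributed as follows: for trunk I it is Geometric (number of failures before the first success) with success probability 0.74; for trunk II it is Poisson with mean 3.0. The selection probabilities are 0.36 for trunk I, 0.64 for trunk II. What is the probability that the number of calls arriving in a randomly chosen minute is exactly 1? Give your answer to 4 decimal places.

Conditional on each trunk, P(X = 1): I: 0.1924; II: 0.149361.
By total probability, P(X = 1) = 0.36·0.1924 + 0.64·0.149361 = 0.164855.

0.1649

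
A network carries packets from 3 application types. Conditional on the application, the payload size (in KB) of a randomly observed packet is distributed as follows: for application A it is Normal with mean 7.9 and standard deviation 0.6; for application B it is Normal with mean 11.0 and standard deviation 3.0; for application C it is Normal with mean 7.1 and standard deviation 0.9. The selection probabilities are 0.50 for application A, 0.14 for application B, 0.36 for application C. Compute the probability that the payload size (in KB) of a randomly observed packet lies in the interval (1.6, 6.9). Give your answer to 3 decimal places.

Conditional on each application, P(1.6 < X < 6.9): A: 0.0477904; B: 0.0850007; C: 0.41207.
By total probability, P(1.6 < X < 6.9) = 0.5·0.0477904 + 0.14·0.0850007 + 0.36·0.41207 = 0.184141.

0.184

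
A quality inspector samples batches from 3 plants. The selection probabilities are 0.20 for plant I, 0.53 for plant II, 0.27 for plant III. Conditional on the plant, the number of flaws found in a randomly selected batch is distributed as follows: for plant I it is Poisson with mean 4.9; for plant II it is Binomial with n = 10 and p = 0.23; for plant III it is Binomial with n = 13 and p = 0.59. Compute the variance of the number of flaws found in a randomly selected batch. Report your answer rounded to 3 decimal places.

Per component, I: μ=4.9, E[X²]=28.91; II: μ=2.3, E[X²]=7.061; III: μ=7.67, E[X²]=61.9736.
E[X] = 0.2·4.9 + 0.53·2.3 + 0.27·7.67 = 4.2699.
E[X²] = 0.2·28.91 + 0.53·7.061 + 0.27·61.9736 = 26.2572.
Var(X) = E[X²] − (E[X])² = 26.2572 − 18.232 = 8.02516.

8.025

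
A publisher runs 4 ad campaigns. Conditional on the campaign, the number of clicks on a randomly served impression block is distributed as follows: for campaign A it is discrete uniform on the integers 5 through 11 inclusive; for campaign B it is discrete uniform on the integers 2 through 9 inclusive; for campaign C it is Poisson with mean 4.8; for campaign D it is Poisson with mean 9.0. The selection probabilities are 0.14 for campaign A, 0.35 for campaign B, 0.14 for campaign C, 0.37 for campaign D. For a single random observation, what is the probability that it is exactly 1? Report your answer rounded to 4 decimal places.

0.0059

Conditional on each campaign, P(X = 1): A: 0; B: 0; C: 0.0395028; D: 0.00111069.
By total probability, P(X = 1) = 0.14·0 + 0.35·0 + 0.14·0.0395028 + 0.37·0.00111069 = 0.00594134.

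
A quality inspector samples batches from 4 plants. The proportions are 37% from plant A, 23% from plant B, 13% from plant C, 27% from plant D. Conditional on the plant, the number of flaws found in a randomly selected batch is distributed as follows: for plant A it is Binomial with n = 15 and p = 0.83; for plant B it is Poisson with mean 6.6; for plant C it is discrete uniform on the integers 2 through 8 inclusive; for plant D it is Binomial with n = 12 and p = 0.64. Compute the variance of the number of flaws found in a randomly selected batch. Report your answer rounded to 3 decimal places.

11.824

Per component, A: μ=12.45, E[X²]=157.119; B: μ=6.6, E[X²]=50.16; C: μ=5, E[X²]=29; D: μ=7.68, E[X²]=61.7472.
E[X] = 0.37·12.45 + 0.23·6.6 + 0.13·5 + 0.27·7.68 = 8.8481.
E[X²] = 0.37·157.119 + 0.23·50.16 + 0.13·29 + 0.27·61.7472 = 90.1126.
Var(X) = E[X²] − (E[X])² = 90.1126 − 78.2889 = 11.8237.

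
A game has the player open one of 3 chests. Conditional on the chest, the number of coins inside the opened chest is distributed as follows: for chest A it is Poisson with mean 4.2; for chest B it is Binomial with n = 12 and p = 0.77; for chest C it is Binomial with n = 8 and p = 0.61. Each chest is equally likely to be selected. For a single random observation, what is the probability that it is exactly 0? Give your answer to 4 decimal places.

0.0052

Conditional on each chest, P(X = 0): A: 0.0149956; B: 2.19146e-08; C: 0.000535201.
By total probability, P(X = 0) = 0.333333·0.0149956 + 0.333333·2.19146e-08 + 0.333333·0.000535201 = 0.00517693.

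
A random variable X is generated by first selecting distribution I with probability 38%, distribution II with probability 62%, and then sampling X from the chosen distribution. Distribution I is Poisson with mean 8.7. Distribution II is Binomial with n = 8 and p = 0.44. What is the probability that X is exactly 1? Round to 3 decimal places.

Conditional on each component, P(X = 1): I: 0.0014493; II: 0.0607937.
By total probability, P(X = 1) = 0.38·0.0014493 + 0.62·0.0607937 = 0.0382429.

0.038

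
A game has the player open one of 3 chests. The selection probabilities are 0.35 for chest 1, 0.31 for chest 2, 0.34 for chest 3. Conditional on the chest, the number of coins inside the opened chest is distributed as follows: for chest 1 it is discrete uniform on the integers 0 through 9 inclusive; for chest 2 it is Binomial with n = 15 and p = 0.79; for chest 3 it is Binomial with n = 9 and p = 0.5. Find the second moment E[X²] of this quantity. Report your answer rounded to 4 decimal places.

61.9274

For each component E[X²] = Var + (mean)², giving 1: 28.5; 2: 142.911; 3: 22.5.
Overall E[X²] = 0.35·28.5 + 0.31·142.911 + 0.34·22.5 = 61.9274.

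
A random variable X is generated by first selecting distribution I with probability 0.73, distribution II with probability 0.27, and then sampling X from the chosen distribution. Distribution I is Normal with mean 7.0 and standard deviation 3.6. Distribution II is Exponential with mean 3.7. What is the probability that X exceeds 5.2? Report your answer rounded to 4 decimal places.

Conditional on each component, P(X > 5.2): I: 0.691462; II: 0.245268.
By total probability, P(X > 5.2) = 0.73·0.691462 + 0.27·0.245268 = 0.57099.

0.5710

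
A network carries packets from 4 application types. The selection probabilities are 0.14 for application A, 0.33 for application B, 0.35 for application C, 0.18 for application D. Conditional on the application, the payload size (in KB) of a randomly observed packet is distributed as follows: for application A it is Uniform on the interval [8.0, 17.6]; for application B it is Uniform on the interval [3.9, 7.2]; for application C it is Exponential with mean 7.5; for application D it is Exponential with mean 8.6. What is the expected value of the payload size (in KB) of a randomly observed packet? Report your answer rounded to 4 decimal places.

Component means — A: 12.8; B: 5.55; C: 7.5; D: 8.6.
E[X] = 0.14·12.8 + 0.33·5.55 + 0.35·7.5 + 0.18·8.6 = 7.7965.

7.7965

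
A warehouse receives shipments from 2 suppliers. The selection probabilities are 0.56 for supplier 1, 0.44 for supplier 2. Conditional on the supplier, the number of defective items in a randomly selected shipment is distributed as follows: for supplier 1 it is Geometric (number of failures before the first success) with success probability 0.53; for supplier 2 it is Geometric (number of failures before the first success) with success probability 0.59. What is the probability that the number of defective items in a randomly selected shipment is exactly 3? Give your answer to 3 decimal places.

0.049

Conditional on each supplier, P(X = 3): 1: 0.0550262; 2: 0.0406634.
By total probability, P(X = 3) = 0.56·0.0550262 + 0.44·0.0406634 = 0.0487066.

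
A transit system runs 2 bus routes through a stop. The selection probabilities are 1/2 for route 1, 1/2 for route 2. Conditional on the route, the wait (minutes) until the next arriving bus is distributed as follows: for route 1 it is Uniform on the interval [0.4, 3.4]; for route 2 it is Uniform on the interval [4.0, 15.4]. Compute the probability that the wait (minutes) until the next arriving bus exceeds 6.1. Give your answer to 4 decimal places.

0.4079

Conditional on each route, P(X > 6.1): 1: 0; 2: 0.815789.
By total probability, P(X > 6.1) = 0.5·0 + 0.5·0.815789 = 0.407895.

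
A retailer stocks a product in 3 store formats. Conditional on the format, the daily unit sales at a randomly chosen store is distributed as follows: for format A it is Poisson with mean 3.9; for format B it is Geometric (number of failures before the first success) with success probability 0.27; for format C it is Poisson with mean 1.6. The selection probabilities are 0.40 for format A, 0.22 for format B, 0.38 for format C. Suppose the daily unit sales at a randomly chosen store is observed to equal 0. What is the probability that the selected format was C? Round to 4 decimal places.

Likelihoods P(X=0 | ·): A: 0.0202419; B: 0.27; C: 0.201897.
Posterior ∝ prior × likelihood. Numerator for C: 0.38·0.201897 = 0.0767207.
Normalizing constant: 0.4·0.0202419 + 0.22·0.27 + 0.38·0.201897 = 0.144217.
P(C | observation) = 0.0767207 / 0.144217 = 0.531979.

0.5320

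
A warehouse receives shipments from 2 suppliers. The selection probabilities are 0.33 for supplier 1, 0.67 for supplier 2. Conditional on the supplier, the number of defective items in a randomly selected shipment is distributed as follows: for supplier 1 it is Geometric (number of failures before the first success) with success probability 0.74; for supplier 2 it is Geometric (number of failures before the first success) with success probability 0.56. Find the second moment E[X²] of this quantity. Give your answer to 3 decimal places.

For each component E[X²] = Var + (mean)², giving 1: 0.598247; 2: 2.02041.
Overall E[X²] = 0.33·0.598247 + 0.67·2.02041 = 1.55109.

1.551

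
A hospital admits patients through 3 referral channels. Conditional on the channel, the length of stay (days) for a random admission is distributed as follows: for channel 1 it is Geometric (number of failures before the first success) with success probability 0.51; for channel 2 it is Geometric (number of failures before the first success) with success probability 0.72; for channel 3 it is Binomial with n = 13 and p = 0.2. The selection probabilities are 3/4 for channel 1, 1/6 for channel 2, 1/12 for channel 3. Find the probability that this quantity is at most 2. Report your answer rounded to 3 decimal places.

0.867

Conditional on each channel, P(X ≤ 2): 1: 0.882351; 2: 0.978048; 3: 0.501652.
By total probability, P(X ≤ 2) = 0.75·0.882351 + 0.166667·0.978048 + 0.0833333·0.501652 = 0.866576.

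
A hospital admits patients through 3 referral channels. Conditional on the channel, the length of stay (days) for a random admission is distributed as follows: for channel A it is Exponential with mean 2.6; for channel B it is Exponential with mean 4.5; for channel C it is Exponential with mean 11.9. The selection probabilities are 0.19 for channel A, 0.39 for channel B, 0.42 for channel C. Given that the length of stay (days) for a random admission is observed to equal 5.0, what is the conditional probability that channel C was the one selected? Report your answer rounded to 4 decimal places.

Likelihoods f(5.0 | ·): A: 0.0562141; B: 0.073154; C: 0.0552047.
Posterior ∝ prior × likelihood. Numerator for C: 0.42·0.0552047 = 0.023186.
Normalizing constant: 0.19·0.0562141 + 0.39·0.073154 + 0.42·0.0552047 = 0.0623967.
P(C | observation) = 0.023186 / 0.0623967 = 0.37159.

0.3716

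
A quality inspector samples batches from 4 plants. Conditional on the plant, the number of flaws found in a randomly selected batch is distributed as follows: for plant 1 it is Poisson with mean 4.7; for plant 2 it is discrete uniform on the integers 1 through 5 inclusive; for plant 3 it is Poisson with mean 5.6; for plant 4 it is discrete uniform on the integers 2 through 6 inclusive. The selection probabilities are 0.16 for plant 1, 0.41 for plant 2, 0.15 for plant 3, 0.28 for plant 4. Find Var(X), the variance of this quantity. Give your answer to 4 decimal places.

3.8410

Per component, 1: μ=4.7, E[X²]=26.79; 2: μ=3, E[X²]=11; 3: μ=5.6, E[X²]=36.96; 4: μ=4, E[X²]=18.
E[X] = 0.16·4.7 + 0.41·3 + 0.15·5.6 + 0.28·4 = 3.942.
E[X²] = 0.16·26.79 + 0.41·11 + 0.15·36.96 + 0.28·18 = 19.3804.
Var(X) = E[X²] − (E[X])² = 19.3804 − 15.5394 = 3.84104.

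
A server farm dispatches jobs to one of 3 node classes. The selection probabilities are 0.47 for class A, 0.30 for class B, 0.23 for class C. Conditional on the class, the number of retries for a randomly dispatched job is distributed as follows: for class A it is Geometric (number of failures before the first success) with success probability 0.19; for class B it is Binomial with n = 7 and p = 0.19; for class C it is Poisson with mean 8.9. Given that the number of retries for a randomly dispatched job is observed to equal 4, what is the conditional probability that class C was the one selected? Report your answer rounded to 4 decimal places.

0.1521

Likelihoods P(X=4 | ·): A: 0.0817888; B: 0.0242403; C: 0.0356556.
Posterior ∝ prior × likelihood. Numerator for C: 0.23·0.0356556 = 0.00820079.
Normalizing constant: 0.47·0.0817888 + 0.3·0.0242403 + 0.23·0.0356556 = 0.0539136.
P(C | observation) = 0.00820079 / 0.0539136 = 0.15211.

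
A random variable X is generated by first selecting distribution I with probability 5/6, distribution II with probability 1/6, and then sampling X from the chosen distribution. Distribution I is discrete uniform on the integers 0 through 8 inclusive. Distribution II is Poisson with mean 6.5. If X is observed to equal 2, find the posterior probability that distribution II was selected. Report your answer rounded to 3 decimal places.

Likelihoods P(X=2 | ·): I: 0.111111; II: 0.0317602.
Posterior ∝ prior × likelihood. Numerator for II: 0.166667·0.0317602 = 0.00529336.
Normalizing constant: 0.833333·0.111111 + 0.166667·0.0317602 = 0.097886.
P(II | observation) = 0.00529336 / 0.097886 = 0.0540768.

0.054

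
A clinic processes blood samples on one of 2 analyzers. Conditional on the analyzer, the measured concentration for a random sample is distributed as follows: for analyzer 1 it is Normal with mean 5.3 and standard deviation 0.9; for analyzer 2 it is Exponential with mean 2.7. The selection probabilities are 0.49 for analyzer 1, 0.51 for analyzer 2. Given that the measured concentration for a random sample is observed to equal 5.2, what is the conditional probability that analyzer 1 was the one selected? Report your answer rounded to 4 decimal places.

Likelihoods f(5.2 | ·): 1: 0.440541; 2: 0.0539781.
Posterior ∝ prior × likelihood. Numerator for 1: 0.49·0.440541 = 0.215865.
Normalizing constant: 0.49·0.440541 + 0.51·0.0539781 = 0.243394.
P(1 | observation) = 0.215865 / 0.243394 = 0.886896.

0.8869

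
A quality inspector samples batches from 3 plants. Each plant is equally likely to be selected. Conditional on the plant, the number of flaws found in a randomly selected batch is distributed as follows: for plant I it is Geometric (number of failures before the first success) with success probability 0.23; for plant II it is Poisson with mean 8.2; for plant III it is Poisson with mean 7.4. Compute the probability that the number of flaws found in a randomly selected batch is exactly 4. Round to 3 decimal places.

Conditional on each plant, P(X = 4): I: 0.080852; II: 0.0517404; III: 0.0763724.
By total probability, P(X = 4) = 0.333333·0.080852 + 0.333333·0.0517404 + 0.333333·0.0763724 = 0.0696549.

0.070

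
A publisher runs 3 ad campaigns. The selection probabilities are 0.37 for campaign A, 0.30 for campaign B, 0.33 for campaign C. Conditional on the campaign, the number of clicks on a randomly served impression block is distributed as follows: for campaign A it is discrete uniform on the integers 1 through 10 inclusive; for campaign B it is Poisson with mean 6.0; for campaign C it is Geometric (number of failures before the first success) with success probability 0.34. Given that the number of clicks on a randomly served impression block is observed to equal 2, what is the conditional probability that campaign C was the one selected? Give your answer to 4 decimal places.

0.4924

Likelihoods P(X=2 | ·): A: 0.1; B: 0.0446175; C: 0.148104.
Posterior ∝ prior × likelihood. Numerator for C: 0.33·0.148104 = 0.0488743.
Normalizing constant: 0.37·0.1 + 0.3·0.0446175 + 0.33·0.148104 = 0.0992596.
P(C | observation) = 0.0488743 / 0.0992596 = 0.492389.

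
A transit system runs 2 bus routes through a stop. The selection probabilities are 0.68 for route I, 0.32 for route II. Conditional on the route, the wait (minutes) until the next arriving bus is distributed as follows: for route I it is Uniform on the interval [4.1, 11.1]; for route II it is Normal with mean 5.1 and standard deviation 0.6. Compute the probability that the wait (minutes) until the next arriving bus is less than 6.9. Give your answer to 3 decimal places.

0.592

Conditional on each route, P(X < 6.9): I: 0.4; II: 0.99865.
By total probability, P(X < 6.9) = 0.68·0.4 + 0.32·0.99865 = 0.591568.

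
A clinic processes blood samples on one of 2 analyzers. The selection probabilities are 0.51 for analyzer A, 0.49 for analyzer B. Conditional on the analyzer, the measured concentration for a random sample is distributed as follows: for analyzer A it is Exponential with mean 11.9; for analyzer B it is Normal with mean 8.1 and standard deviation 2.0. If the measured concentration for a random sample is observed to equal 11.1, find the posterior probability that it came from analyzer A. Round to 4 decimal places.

Likelihoods f(11.1 | ·): A: 0.033064; B: 0.0647588.
Posterior ∝ prior × likelihood. Numerator for A: 0.51·0.033064 = 0.0168626.
Normalizing constant: 0.51·0.033064 + 0.49·0.0647588 = 0.0485944.
P(A | observation) = 0.0168626 / 0.0485944 = 0.347007.

0.3470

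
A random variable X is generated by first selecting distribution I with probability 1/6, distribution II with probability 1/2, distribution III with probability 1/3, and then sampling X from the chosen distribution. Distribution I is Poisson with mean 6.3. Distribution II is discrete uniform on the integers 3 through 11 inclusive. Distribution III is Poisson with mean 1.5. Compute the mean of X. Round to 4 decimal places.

Component means — I: 6.3; II: 7; III: 1.5.
E[X] = 0.166667·6.3 + 0.5·7 + 0.333333·1.5 = 5.05.

5.0500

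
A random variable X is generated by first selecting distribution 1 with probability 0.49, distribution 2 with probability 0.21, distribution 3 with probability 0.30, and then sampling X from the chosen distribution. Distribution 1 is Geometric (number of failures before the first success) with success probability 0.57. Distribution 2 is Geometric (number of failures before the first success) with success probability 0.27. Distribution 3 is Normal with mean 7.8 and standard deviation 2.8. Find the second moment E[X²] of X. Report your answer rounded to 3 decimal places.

25.169

For each component E[X²] = Var + (mean)², giving 1: 1.89258; 2: 17.3237; 3: 68.68.
Overall E[X²] = 0.49·1.89258 + 0.21·17.3237 + 0.3·68.68 = 25.1693.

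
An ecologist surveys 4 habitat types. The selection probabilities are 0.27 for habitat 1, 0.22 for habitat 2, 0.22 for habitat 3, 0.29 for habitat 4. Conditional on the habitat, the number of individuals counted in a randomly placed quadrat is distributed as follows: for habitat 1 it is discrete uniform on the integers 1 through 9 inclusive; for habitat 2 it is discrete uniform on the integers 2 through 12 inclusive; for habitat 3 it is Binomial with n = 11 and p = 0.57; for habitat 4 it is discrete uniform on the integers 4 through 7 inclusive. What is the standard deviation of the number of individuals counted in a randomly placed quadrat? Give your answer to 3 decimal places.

Per component, 1: μ=5, E[X²]=31.6667; 2: μ=7, E[X²]=59; 3: μ=6.27, E[X²]=42.009; 4: μ=5.5, E[X²]=31.5.
E[X] = 0.27·5 + 0.22·7 + 0.22·6.27 + 0.29·5.5 = 5.8644.
E[X²] = 0.27·31.6667 + 0.22·59 + 0.22·42.009 + 0.29·31.5 = 39.907.
Var(X) = E[X²] − (E[X])² = 39.907 − 34.3912 = 5.51579.
SD(X) = √5.51579 = 2.34857.

2.349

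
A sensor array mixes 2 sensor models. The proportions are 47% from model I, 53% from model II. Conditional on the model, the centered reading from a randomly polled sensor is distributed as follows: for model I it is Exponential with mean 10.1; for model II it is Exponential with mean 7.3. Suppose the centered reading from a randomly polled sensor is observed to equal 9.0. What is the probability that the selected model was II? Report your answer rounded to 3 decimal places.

Likelihoods f(9.0 | ·): I: 0.0406147; II: 0.0399251.
Posterior ∝ prior × likelihood. Numerator for II: 0.53·0.0399251 = 0.0211603.
Normalizing constant: 0.47·0.0406147 + 0.53·0.0399251 = 0.0402492.
P(II | observation) = 0.0211603 / 0.0402492 = 0.525732.

0.526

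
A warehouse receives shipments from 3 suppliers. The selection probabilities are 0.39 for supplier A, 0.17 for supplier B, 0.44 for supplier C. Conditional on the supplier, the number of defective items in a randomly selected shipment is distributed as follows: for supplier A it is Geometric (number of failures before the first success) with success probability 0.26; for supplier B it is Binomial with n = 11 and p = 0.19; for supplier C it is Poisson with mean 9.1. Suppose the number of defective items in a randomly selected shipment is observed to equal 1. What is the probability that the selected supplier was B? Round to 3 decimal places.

0.364

Likelihoods P(X=1 | ·): A: 0.1924; B: 0.254095; C: 0.00101616.
Posterior ∝ prior × likelihood. Numerator for B: 0.17·0.254095 = 0.0431962.
Normalizing constant: 0.39·0.1924 + 0.17·0.254095 + 0.44·0.00101616 = 0.118679.
P(B | observation) = 0.0431962 / 0.118679 = 0.363974.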